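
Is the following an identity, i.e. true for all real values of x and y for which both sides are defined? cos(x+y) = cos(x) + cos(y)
No, this is NOT an identity.

Claim: cos(x+y) = cos(x) + cos(y).
Test a specific point where both sides are defined: x = π/4, y = -π/6.
LHS = cos(x+y) ≈ 0.9659
RHS = cos(x) + cos(y) ≈ 1.5731
Since 0.9659 ≠ 1.5731, the equation fails at this point, so it cannot hold for all real values of x and y for which both sides are defined.
The correct expansion is cos(x+y) = cos(x)cos(y) - sin(x)sin(y); cosine is not additive.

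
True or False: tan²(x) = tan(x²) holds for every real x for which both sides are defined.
False.

Claim: tan²(x) = tan(x²).
Test a specific point where both sides are defined: x = 3π/4.
LHS = tan²(x) ≈ 1.0000
RHS = tan(x²) ≈ -0.8977
Since 1.0000 ≠ -0.8977, the equation fails at this point, so it cannot hold for every real x for which both sides are defined.
tan²(x) means (tan x)², squaring the output; tan(x²) squares the input. These are different functions.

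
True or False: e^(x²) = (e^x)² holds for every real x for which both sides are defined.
Claim: e^(x²) = (e^x)².
Test a specific point where both sides are defined: x = 1.
LHS = e^(x²) ≈ 2.7183
RHS = (e^x)² ≈ 7.3891
Since 2.7183 ≠ 7.3891, the equation fails at this point, so it cannot hold for every real x for which both sides are defined.
(e^x)² = e^(2x), and 2x ≠ x² in general.

Conclusion: False.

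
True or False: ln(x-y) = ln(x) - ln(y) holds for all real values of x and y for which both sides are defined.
False.

Claim: ln(x-y) = ln(x) - ln(y).
Test a specific point where both sides are defined: x = 3, y = 1.
LHS = ln(x-y) ≈ 0.6931
RHS = ln(x) - ln(y) ≈ 1.0986
Since 0.6931 ≠ 1.0986, the equation fails at this point, so it cannot hold for all real values of x and y for which both sides are defined.
ln(x) - ln(y) = ln(x/y), not ln(x-y).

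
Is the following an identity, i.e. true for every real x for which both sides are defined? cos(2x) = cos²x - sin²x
Claim: cos(2x) = cos²x - sin²x.
Reasoning: Put y = x in the addition formula cos(x+y) = cos(x)cos(y) - sin(x)sin(y): cos(2x) = cos²x - sin²x.
So the two sides agree for every real x for which both sides are defined.

Conclusion: Yes, this is an identity.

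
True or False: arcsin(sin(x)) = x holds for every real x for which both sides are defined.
Claim: arcsin(sin(x)) = x.
Test a specific point where both sides are defined: x = 3π/4.
LHS = arcsin(sin(x)) ≈ 0.7854
RHS = x ≈ 2.3562
Since 0.7854 ≠ 2.3562, the equation fails at this point, so it cannot hold for every real x for which both sides are defined.
arcsin only returns values in [-π/2, π/2], so arcsin(sin(x)) = x holds only for x in that interval, not for all real x.

Conclusion: False.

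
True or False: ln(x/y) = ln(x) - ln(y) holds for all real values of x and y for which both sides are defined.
Claim: ln(x/y) = ln(x) - ln(y).
Reasoning: Both sides are simultaneously defined only when x, y > 0. Write x = e^p, y = e^q. Then x/y = e^(p-q), so ln(x/y) = p - q = ln(x) - ln(y).
So the two sides agree for all real values of x and y for which both sides are defined.

Conclusion: True.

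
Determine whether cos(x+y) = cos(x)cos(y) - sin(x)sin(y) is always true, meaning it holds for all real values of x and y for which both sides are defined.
Yes, this is an identity.

Claim: cos(x+y) = cos(x)cos(y) - sin(x)sin(y).
Reasoning: By Euler's formula e^(i(x+y)) = e^(ix)·e^(iy) = (cos x + i·sin x)(cos y + i·sin y). The real part of the left side is cos(x+y); the real part of the product is cos(x)cos(y) - sin(x)sin(y) (since i·i = -1).
So the two sides agree for all real values of x and y for which both sides are defined.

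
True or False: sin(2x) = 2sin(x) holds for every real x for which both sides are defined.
Claim: sin(2x) = 2sin(x).
Test a specific point where both sides are defined: x = 3π/4.
LHS = sin(2x) ≈ -1.0000
RHS = 2sin(x) ≈ 1.4142
Since -1.0000 ≠ 1.4142, the equation fails at this point, so it cannot hold for every real x for which both sides are defined.
The correct double-angle formula is sin(2x) = 2sin(x)cos(x).

Conclusion: False.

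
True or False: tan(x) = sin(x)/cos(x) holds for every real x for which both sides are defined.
Claim: tan(x) = sin(x)/cos(x).
Reasoning: For an angle x whose terminal point on the unit circle is (cos x, sin x), tan(x) is defined as the ratio (second coordinate)/(first coordinate) = sin(x)/cos(x), wherever cos(x) ≠ 0.
So the two sides agree for every real x for which both sides are defined.

Conclusion: True.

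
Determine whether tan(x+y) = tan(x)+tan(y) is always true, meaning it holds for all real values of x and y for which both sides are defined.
No, this is NOT an identity.

Claim: tan(x+y) = tan(x)+tan(y).
Test a specific point where both sides are defined: x = 3π/4, y = π/6.
LHS = tan(x+y) ≈ -0.2679
RHS = tan(x)+tan(y) ≈ -0.4226
Since -0.2679 ≠ -0.4226, the equation fails at this point, so it cannot hold for all real values of x and y for which both sides are defined.
The correct formula is tan(x+y) = (tan(x) + tan(y))/(1 - tan(x)tan(y)).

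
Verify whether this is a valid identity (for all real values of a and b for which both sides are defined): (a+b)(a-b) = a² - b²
Yes, this is an identity.

Claim: (a+b)(a-b) = a² - b².
Reasoning: Expand: (a+b)(a-b) = a² - ab + ba - b² = a² - b² (the cross terms cancel).
So the two sides agree for all real values of a and b for which both sides are defined.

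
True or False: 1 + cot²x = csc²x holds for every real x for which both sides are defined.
True.

Claim: 1 + cot²x = csc²x.
Reasoning: Start from sin²x + cos²x = 1 and divide every term by sin²x (allowed wherever cot x and csc x are defined): 1 + cot²x = 1/sin²x = csc²x.
So the two sides agree for every real x for which both sides are defined.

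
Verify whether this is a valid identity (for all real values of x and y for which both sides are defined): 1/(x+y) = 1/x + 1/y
Claim: 1/(x+y) = 1/x + 1/y.
Test a specific point where both sides are defined: x = 2, y = 4.
LHS = 1/(x+y) ≈ 0.1667
RHS = 1/x + 1/y ≈ 0.7500
Since 0.1667 ≠ 0.7500, the equation fails at this point, so it cannot hold for all real values of x and y for which both sides are defined.
1/x + 1/y = (x+y)/(xy), which is not 1/(x+y).

Conclusion: No, this is NOT an identity.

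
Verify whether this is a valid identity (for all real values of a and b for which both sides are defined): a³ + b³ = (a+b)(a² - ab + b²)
Claim: a³ + b³ = (a+b)(a² - ab + b²).
Reasoning: Expand the right side: (a+b)(a² - ab + b²) = a³ - a²b + ab² + a²b - ab² + b³ = a³ + b³ (the middle terms cancel in pairs).
So the two sides agree for all real values of a and b for which both sides are defined.

Conclusion: Yes, this is an identity.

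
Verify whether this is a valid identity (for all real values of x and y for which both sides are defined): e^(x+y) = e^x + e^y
Claim: e^(x+y) = e^x + e^y.
Test a specific point where both sides are defined: x = 3, y = 3/2.
LHS = e^(x+y) ≈ 90.0171
RHS = e^x + e^y ≈ 24.5672
Since 90.0171 ≠ 24.5672, the equation fails at this point, so it cannot hold for all real values of x and y for which both sides are defined.
The correct rule is e^(x+y) = e^x · e^y (a product, not a sum).

Conclusion: No, this is NOT an identity.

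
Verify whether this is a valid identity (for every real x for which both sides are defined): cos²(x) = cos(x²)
Claim: cos²(x) = cos(x²).
Test a specific point where both sides are defined: x = π/4.
LHS = cos²(x) ≈ 0.5000
RHS = cos(x²) ≈ 0.8157
Since 0.5000 ≠ 0.8157, the equation fails at this point, so it cannot hold for every real x for which both sides are defined.
cos²(x) means (cos x)², squaring the output; cos(x²) squares the input. These are different functions.

Conclusion: No, this is NOT an identity.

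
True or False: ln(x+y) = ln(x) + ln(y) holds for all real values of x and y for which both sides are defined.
Claim: ln(x+y) = ln(x) + ln(y).
Test a specific point where both sides are defined: x = 1, y = 3.
LHS = ln(x+y) ≈ 1.3863
RHS = ln(x) + ln(y) ≈ 1.0986
Since 1.3863 ≠ 1.0986, the equation fails at this point, so it cannot hold for all real values of x and y for which both sides are defined.
ln(x) + ln(y) = ln(xy), not ln(x+y).

Conclusion: False.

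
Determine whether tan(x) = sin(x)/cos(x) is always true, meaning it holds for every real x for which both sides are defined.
Yes, this is an identity.

Claim: tan(x) = sin(x)/cos(x).
Reasoning: For an angle x whose terminal point on the unit circle is (cos x, sin x), tan(x) is defined as the ratio (second coordinate)/(first coordinate) = sin(x)/cos(x), wherever cos(x) ≠ 0.
So the two sides agree for every real x for which both sides are defined.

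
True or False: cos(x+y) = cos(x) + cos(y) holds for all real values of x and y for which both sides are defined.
False.

Claim: cos(x+y) = cos(x) + cos(y).
Test a specific point where both sides are defined: x = -π/4, y = -π/2.
LHS = cos(x+y) ≈ -0.7071
RHS = cos(x) + cos(y) ≈ 0.7071
Since -0.7071 ≠ 0.7071, the equation fails at this point, so it cannot hold for all real values of x and y for which both sides are defined.
The correct expansion is cos(x+y) = cos(x)cos(y) - sin(x)sin(y); cosine is not additive.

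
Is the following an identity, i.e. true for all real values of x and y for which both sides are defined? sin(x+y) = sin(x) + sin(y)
No, this is NOT an identity.

Claim: sin(x+y) = sin(x) + sin(y).
Test a specific point where both sides are defined: x = π/4, y = -π/6.
LHS = sin(x+y) ≈ 0.2588
RHS = sin(x) + sin(y) ≈ 0.2071
Since 0.2588 ≠ 0.2071, the equation fails at this point, so it cannot hold for all real values of x and y for which both sides are defined.
The correct expansion is sin(x+y) = sin(x)cos(y) + cos(x)sin(y); sine is not additive.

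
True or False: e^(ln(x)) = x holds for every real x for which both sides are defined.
Claim: e^(ln(x)) = x.
Reasoning: For x > 0, ln(x) is by definition the exponent p such that e^p = x. Raising e to that exponent therefore returns x: e^(ln x) = x.
So the two sides agree for every real x for which both sides are defined.

Conclusion: True.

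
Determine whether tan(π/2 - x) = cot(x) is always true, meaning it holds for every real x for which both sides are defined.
Claim: tan(π/2 - x) = cot(x).
Reasoning: tan(π/2 - x) = sin(π/2 - x)/cos(π/2 - x) = cos(x)/sin(x) = cot(x), using the cofunction identities sin(π/2 - x) = cos(x) and cos(π/2 - x) = sin(x).
So the two sides agree for every real x for which both sides are defined.

Conclusion: Yes, this is an identity.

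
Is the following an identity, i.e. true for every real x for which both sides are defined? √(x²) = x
Claim: √(x²) = x.
Test a specific point where both sides are defined: x = -1.
LHS = √(x²) ≈ 1.0000
RHS = x ≈ -1.0000
Since 1.0000 ≠ -1.0000, the equation fails at this point, so it cannot hold for every real x for which both sides are defined.
√(x²) = |x|, which differs from x whenever x < 0 (both sides are defined for every real x).

Conclusion: No, this is NOT an identity.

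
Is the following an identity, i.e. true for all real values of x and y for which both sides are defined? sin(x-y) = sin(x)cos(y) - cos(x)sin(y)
Claim: sin(x-y) = sin(x)cos(y) - cos(x)sin(y).
Reasoning: Replace y by -y in sin(x+y) = sin(x)cos(y) + cos(x)sin(y) and use cos(-y) = cos(y), sin(-y) = -sin(y): sin(x-y) = sin(x)cos(y) - cos(x)sin(y).
So the two sides agree for all real values of x and y for which both sides are defined.

Conclusion: Yes, this is an identity.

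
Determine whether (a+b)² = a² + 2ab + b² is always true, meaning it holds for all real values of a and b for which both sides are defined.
Claim: (a+b)² = a² + 2ab + b².
Reasoning: Expand: (a+b)² = (a+b)(a+b) = a·a + a·b + b·a + b·b = a² + 2ab + b².
So the two sides agree for all real values of a and b for which both sides are defined.

Conclusion: Yes, this is an identity.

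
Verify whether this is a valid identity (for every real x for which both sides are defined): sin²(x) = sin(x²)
Claim: sin²(x) = sin(x²).
Test a specific point where both sides are defined: x = -π/3.
LHS = sin²(x) ≈ 0.7500
RHS = sin(x²) ≈ 0.8897
Since 0.7500 ≠ 0.8897, the equation fails at this point, so it cannot hold for every real x for which both sides are defined.
sin²(x) means (sin x)², squaring the output; sin(x²) squares the input. These are different functions.

Conclusion: No, this is NOT an identity.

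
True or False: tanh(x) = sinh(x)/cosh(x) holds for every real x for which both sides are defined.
Claim: tanh(x) = sinh(x)/cosh(x).
Reasoning: tanh(x) is defined as sinh(x)/cosh(x) = (e^x - e^-x)/(e^x + e^-x); cosh(x) ≥ 1 is never zero, so this holds for every real x.
So the two sides agree for every real x for which both sides are defined.

Conclusion: True.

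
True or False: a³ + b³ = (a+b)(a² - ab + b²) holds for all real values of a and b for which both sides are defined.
Claim: a³ + b³ = (a+b)(a² - ab + b²).
Reasoning: Expand the right side: (a+b)(a² - ab + b²) = a³ - a²b + ab² + a²b - ab² + b³ = a³ + b³ (the middle terms cancel in pairs).
So the two sides agree for all real values of a and b for which both sides are defined.

Conclusion: True.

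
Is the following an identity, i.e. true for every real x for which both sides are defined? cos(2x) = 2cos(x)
Claim: cos(2x) = 2cos(x).
Test a specific point where both sides are defined: x = -π/2.
LHS = cos(2x) ≈ -1.0000
RHS = 2cos(x) ≈ 0.0000
Since -1.0000 ≠ 0.0000, the equation fails at this point, so it cannot hold for every real x for which both sides are defined.
The correct double-angle formula is cos(2x) = cos²x - sin²x.

Conclusion: No, this is NOT an identity.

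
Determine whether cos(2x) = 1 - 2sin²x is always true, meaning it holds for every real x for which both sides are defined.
Yes, this is an identity.

Claim: cos(2x) = 1 - 2sin²x.
Reasoning: cos(2x) = cos²x - sin²x. Replace cos²x by 1 - sin²x: (1 - sin²x) - sin²x = 1 - 2sin²x.
So the two sides agree for every real x for which both sides are defined.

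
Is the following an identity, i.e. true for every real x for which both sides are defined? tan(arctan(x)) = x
Yes, this is an identity.

Claim: tan(arctan(x)) = x.
Reasoning: For every real x, arctan(x) is by definition the angle in (-π/2, π/2) whose tangent equals x. Taking the tangent of that angle returns x.
So the two sides agree for every real x for which both sides are defined.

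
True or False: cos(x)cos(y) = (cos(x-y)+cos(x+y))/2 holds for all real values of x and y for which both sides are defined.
True.

Claim: cos(x)cos(y) = (cos(x-y)+cos(x+y))/2.
Reasoning: cos(x-y) = cos(x)cos(y) + sin(x)sin(y) and cos(x+y) = cos(x)cos(y) - sin(x)sin(y). Adding, cos(x-y) + cos(x+y) = 2cos(x)cos(y); divide by 2.
So the two sides agree for all real values of x and y for which both sides are defined.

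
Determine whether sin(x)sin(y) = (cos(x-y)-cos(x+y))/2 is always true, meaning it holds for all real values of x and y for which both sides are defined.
Claim: sin(x)sin(y) = (cos(x-y)-cos(x+y))/2.
Reasoning: cos(x-y) = cos(x)cos(y) + sin(x)sin(y) and cos(x+y) = cos(x)cos(y) - sin(x)sin(y). Subtracting, cos(x-y) - cos(x+y) = 2sin(x)sin(y); divide by 2.
So the two sides agree for all real values of x and y for which both sides are defined.

Conclusion: Yes, this is an identity.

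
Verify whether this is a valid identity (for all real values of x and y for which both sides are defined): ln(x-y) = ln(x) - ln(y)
No, this is NOT an identity.

Claim: ln(x-y) = ln(x) - ln(y).
Test a specific point where both sides are defined: x = 3/2, y = 1/2.
LHS = ln(x-y) ≈ 0.0000
RHS = ln(x) - ln(y) ≈ 1.0986
Since 0.0000 ≠ 1.0986, the equation fails at this point, so it cannot hold for all real values of x and y for which both sides are defined.
ln(x) - ln(y) = ln(x/y), not ln(x-y).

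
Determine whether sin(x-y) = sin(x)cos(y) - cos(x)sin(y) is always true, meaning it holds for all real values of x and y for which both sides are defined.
Yes, this is an identity.

Claim: sin(x-y) = sin(x)cos(y) - cos(x)sin(y).
Reasoning: Replace y by -y in sin(x+y) = sin(x)cos(y) + cos(x)sin(y) and use cos(-y) = cos(y), sin(-y) = -sin(y): sin(x-y) = sin(x)cos(y) - cos(x)sin(y).
So the two sides agree for all real values of x and y for which both sides are defined.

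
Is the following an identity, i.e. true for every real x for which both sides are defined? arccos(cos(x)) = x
No, this is NOT an identity.

Claim: arccos(cos(x)) = x.
Test a specific point where both sides are defined: x = -π/2.
LHS = arccos(cos(x)) ≈ 1.5708
RHS = x ≈ -1.5708
Since 1.5708 ≠ -1.5708, the equation fails at this point, so it cannot hold for every real x for which both sides are defined.
arccos only returns values in [0, π], so arccos(cos(x)) = x holds only for x in that interval, not for all real x.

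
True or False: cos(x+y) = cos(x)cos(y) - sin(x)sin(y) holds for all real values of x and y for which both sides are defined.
True.

Claim: cos(x+y) = cos(x)cos(y) - sin(x)sin(y).
Reasoning: By Euler's formula e^(i(x+y)) = e^(ix)·e^(iy) = (cos x + i·sin x)(cos y + i·sin y). The real part of the left side is cos(x+y); the real part of the product is cos(x)cos(y) - sin(x)sin(y) (since i·i = -1).
So the two sides agree for all real values of x and y for which both sides are defined.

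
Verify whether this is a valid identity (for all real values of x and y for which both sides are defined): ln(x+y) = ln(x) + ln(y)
Claim: ln(x+y) = ln(x) + ln(y).
Test a specific point where both sides are defined: x = 3/2, y = 1/2.
LHS = ln(x+y) ≈ 0.6931
RHS = ln(x) + ln(y) ≈ -0.2877
Since 0.6931 ≠ -0.2877, the equation fails at this point, so it cannot hold for all real values of x and y for which both sides are defined.
ln(x) + ln(y) = ln(xy), not ln(x+y).

Conclusion: No, this is NOT an identity.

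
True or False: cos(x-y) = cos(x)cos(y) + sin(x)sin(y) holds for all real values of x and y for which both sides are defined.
True.

Claim: cos(x-y) = cos(x)cos(y) + sin(x)sin(y).
Reasoning: Replace y by -y in cos(x+y) = cos(x)cos(y) - sin(x)sin(y) and use cos(-y) = cos(y), sin(-y) = -sin(y): cos(x-y) = cos(x)cos(y) + sin(x)sin(y).
So the two sides agree for all real values of x and y for which both sides are defined.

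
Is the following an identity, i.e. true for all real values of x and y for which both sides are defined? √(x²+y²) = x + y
No, this is NOT an identity.

Claim: √(x²+y²) = x + y.
Test a specific point where both sides are defined: x = 3, y = 5.
LHS = √(x²+y²) ≈ 5.8310
RHS = x + y ≈ 8.0000
Since 5.8310 ≠ 8.0000, the equation fails at this point, so it cannot hold for all real values of x and y for which both sides are defined.
(x+y)² = x² + 2xy + y², not x² + y², so the square root does not split this way.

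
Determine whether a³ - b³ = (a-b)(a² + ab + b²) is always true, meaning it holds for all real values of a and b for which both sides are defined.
Claim: a³ - b³ = (a-b)(a² + ab + b²).
Reasoning: Expand the right side: (a-b)(a² + ab + b²) = a³ + a²b + ab² - a²b - ab² - b³ = a³ - b³ (the middle terms cancel in pairs).
So the two sides agree for all real values of a and b for which both sides are defined.

Conclusion: Yes, this is an identity.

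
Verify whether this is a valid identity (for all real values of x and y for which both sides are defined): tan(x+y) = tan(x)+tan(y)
Claim: tan(x+y) = tan(x)+tan(y).
Test a specific point where both sides are defined: x = π/3, y = -π/4.
LHS = tan(x+y) ≈ 0.2679
RHS = tan(x)+tan(y) ≈ 0.7321
Since 0.2679 ≠ 0.7321, the equation fails at this point, so it cannot hold for all real values of x and y for which both sides are defined.
The correct formula is tan(x+y) = (tan(x) + tan(y))/(1 - tan(x)tan(y)).

Conclusion: No, this is NOT an identity.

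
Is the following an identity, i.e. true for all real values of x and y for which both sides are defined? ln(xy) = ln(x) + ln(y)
Yes, this is an identity.

Claim: ln(xy) = ln(x) + ln(y).
Reasoning: Both sides are simultaneously defined only when x, y > 0. Write x = e^p, y = e^q (p = ln x, q = ln y). Then xy = e^p · e^q = e^(p+q), so ln(xy) = p + q = ln(x) + ln(y).
So the two sides agree for all real values of x and y for which both sides are defined.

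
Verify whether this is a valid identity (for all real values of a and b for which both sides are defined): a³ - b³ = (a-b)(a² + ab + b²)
Yes, this is an identity.

Claim: a³ - b³ = (a-b)(a² + ab + b²).
Reasoning: Expand the right side: (a-b)(a² + ab + b²) = a³ + a²b + ab² - a²b - ab² - b³ = a³ - b³ (the middle terms cancel in pairs).
So the two sides agree for all real values of a and b for which both sides are defined.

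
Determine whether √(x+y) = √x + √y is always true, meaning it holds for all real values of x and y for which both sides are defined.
No, this is NOT an identity.

Claim: √(x+y) = √x + √y.
Test a specific point where both sides are defined: x = 5, y = 3/2.
LHS = √(x+y) ≈ 2.5495
RHS = √x + √y ≈ 3.4608
Since 2.5495 ≠ 3.4608, the equation fails at this point, so it cannot hold for all real values of x and y for which both sides are defined.
Squaring the right side gives x + 2√(xy) + y, not x + y.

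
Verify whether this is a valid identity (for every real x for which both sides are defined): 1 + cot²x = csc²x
Claim: 1 + cot²x = csc²x.
Reasoning: Start from sin²x + cos²x = 1 and divide every term by sin²x (allowed wherever cot x and csc x are defined): 1 + cot²x = 1/sin²x = csc²x.
So the two sides agree for every real x for which both sides are defined.

Conclusion: Yes, this is an identity.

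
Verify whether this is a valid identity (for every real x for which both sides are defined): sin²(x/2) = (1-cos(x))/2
Claim: sin²(x/2) = (1-cos(x))/2.
Reasoning: Use cos(2θ) = 1 - 2sin²θ with θ = x/2: cos(x) = 1 - 2sin²(x/2). Solving for sin²(x/2) gives (1 - cos(x))/2.
So the two sides agree for every real x for which both sides are defined.

Conclusion: Yes, this is an identity.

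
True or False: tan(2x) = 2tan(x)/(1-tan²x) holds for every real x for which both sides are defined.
True.

Claim: tan(2x) = 2tan(x)/(1-tan²x).
Reasoning: tan(2x) = sin(2x)/cos(2x) = 2sin(x)cos(x) / (cos²x - sin²x). Divide numerator and denominator by cos²x: 2tan(x) / (1 - tan²x).
So the two sides agree for every real x for which both sides are defined.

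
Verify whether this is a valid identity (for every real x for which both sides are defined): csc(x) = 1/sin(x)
Claim: csc(x) = 1/sin(x).
Reasoning: csc(x) is by definition the reciprocal of sin(x), wherever sin(x) ≠ 0.
So the two sides agree for every real x for which both sides are defined.

Conclusion: Yes, this is an identity.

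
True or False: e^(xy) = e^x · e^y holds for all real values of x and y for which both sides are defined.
False.

Claim: e^(xy) = e^x · e^y.
Test a specific point where both sides are defined: x = -2, y = 1.
LHS = e^(xy) ≈ 0.1353
RHS = e^x · e^y ≈ 0.3679
Since 0.1353 ≠ 0.3679, the equation fails at this point, so it cannot hold for all real values of x and y for which both sides are defined.
e^x · e^y = e^(x+y), not e^(xy).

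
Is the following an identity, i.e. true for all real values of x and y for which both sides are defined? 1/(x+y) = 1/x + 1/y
Claim: 1/(x+y) = 1/x + 1/y.
Test a specific point where both sides are defined: x = 4, y = 1/2.
LHS = 1/(x+y) ≈ 0.2222
RHS = 1/x + 1/y ≈ 2.2500
Since 0.2222 ≠ 2.2500, the equation fails at this point, so it cannot hold for all real values of x and y for which both sides are defined.
1/x + 1/y = (x+y)/(xy), which is not 1/(x+y).

Conclusion: No, this is NOT an identity.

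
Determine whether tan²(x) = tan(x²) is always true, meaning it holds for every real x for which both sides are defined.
Claim: tan²(x) = tan(x²).
Test a specific point where both sides are defined: x = -π/4.
LHS = tan²(x) ≈ 1.0000
RHS = tan(x²) ≈ 0.7092
Since 1.0000 ≠ 0.7092, the equation fails at this point, so it cannot hold for every real x for which both sides are defined.
tan²(x) means (tan x)², squaring the output; tan(x²) squares the input. These are different functions.

Conclusion: No, this is NOT an identity.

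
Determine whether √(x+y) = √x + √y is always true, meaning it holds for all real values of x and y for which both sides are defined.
No, this is NOT an identity.

Claim: √(x+y) = √x + √y.
Test a specific point where both sides are defined: x = 3/2, y = 3/2.
LHS = √(x+y) ≈ 1.7321
RHS = √x + √y ≈ 2.4495
Since 1.7321 ≠ 2.4495, the equation fails at this point, so it cannot hold for all real values of x and y for which both sides are defined.
Squaring the right side gives x + 2√(xy) + y, not x + y.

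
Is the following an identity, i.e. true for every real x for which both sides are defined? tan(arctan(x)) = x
Yes, this is an identity.

Claim: tan(arctan(x)) = x.
Reasoning: For every real x, arctan(x) is by definition the angle in (-π/2, π/2) whose tangent equals x. Taking the tangent of that angle returns x.
So the two sides agree for every real x for which both sides are defined.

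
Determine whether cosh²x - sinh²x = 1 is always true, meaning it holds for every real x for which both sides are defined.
Claim: cosh²x - sinh²x = 1.
Reasoning: With cosh(x) = (e^x + e^-x)/2 and sinh(x) = (e^x - e^-x)/2: cosh²x = (e^(2x) + 2 + e^(-2x))/4 and sinh²x = (e^(2x) - 2 + e^(-2x))/4. Subtracting leaves 4/4 = 1.
So the two sides agree for every real x for which both sides are defined.

Conclusion: Yes, this is an identity.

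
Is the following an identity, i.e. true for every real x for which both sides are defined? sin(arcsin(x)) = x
Claim: sin(arcsin(x)) = x.
Reasoning: For -1 ≤ x ≤ 1 (where arcsin is defined), arcsin(x) is by definition an angle whose sine equals x. Taking the sine of that angle returns x. (Note the other order, arcsin(sin x) = x, is NOT an identity.)
So the two sides agree for every real x for which both sides are defined.

Conclusion: Yes, this is an identity.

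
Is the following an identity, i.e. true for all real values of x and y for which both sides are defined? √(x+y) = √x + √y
No, this is NOT an identity.

Claim: √(x+y) = √x + √y.
Test a specific point where both sides are defined: x = 2, y = 3/2.
LHS = √(x+y) ≈ 1.8708
RHS = √x + √y ≈ 2.6390
Since 1.8708 ≠ 2.6390, the equation fails at this point, so it cannot hold for all real values of x and y for which both sides are defined.
Squaring the right side gives x + 2√(xy) + y, not x + y.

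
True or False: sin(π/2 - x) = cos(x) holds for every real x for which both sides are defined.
True.

Claim: sin(π/2 - x) = cos(x).
Reasoning: Use sin(u - v) = sin(u)cos(v) - cos(u)sin(v) with u = π/2, v = x: sin(π/2)cos(x) - cos(π/2)sin(x) = 1·cos(x) - 0·sin(x) = cos(x).
So the two sides agree for every real x for which both sides are defined.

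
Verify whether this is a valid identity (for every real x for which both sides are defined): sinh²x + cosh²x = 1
No, this is NOT an identity.

Claim: sinh²x + cosh²x = 1.
Test a specific point where both sides are defined: x = 2.
LHS = sinh²x + cosh²x ≈ 27.3082
RHS = 1 ≈ 1.0000
Since 27.3082 ≠ 1.0000, the equation fails at this point, so it cannot hold for every real x for which both sides are defined.
The correct hyperbolic identity is cosh²x - sinh²x = 1 (a difference); the sum sinh²x + cosh²x equals cosh(2x).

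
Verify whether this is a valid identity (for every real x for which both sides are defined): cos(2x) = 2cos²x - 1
Claim: cos(2x) = 2cos²x - 1.
Reasoning: cos(2x) = cos²x - sin²x. Replace sin²x by 1 - cos²x: cos²x - (1 - cos²x) = 2cos²x - 1.
So the two sides agree for every real x for which both sides are defined.

Conclusion: Yes, this is an identity.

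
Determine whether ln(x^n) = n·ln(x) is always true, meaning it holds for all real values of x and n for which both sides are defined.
Yes, this is an identity.

Claim: ln(x^n) = n·ln(x).
Reasoning: The right side requires x > 0. For x > 0, x^n = (e^(ln x))^n = e^(n·ln x), so taking ln of both sides gives ln(x^n) = n·ln(x).
So the two sides agree for all real values of x and n for which both sides are defined.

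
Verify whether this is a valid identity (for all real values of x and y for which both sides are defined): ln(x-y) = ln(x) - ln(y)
Claim: ln(x-y) = ln(x) - ln(y).
Test a specific point where both sides are defined: x = 5, y = 1/2.
LHS = ln(x-y) ≈ 1.5041
RHS = ln(x) - ln(y) ≈ 2.3026
Since 1.5041 ≠ 2.3026, the equation fails at this point, so it cannot hold for all real values of x and y for which both sides are defined.
ln(x) - ln(y) = ln(x/y), not ln(x-y).

Conclusion: No, this is NOT an identity.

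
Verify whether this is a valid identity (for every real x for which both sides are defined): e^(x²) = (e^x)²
Claim: e^(x²) = (e^x)².
Test a specific point where both sides are defined: x = 3/2.
LHS = e^(x²) ≈ 9.4877
RHS = (e^x)² ≈ 20.0855
Since 9.4877 ≠ 20.0855, the equation fails at this point, so it cannot hold for every real x for which both sides are defined.
(e^x)² = e^(2x), and 2x ≠ x² in general.

Conclusion: No, this is NOT an identity.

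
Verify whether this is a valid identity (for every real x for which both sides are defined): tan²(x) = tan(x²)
No, this is NOT an identity.

Claim: tan²(x) = tan(x²).
Test a specific point where both sides are defined: x = π/4.
LHS = tan²(x) ≈ 1.0000
RHS = tan(x²) ≈ 0.7092
Since 1.0000 ≠ 0.7092, the equation fails at this point, so it cannot hold for every real x for which both sides are defined.
tan²(x) means (tan x)², squaring the output; tan(x²) squares the input. These are different functions.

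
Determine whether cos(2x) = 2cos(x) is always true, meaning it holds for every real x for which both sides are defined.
No, this is NOT an identity.

Claim: cos(2x) = 2cos(x).
Test a specific point where both sides are defined: x = π/3.
LHS = cos(2x) ≈ -0.5000
RHS = 2cos(x) ≈ 1.0000
Since -0.5000 ≠ 1.0000, the equation fails at this point, so it cannot hold for every real x for which both sides are defined.
The correct double-angle formula is cos(2x) = cos²x - sin²x.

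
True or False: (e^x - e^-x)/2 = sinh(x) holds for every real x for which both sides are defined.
Claim: (e^x - e^-x)/2 = sinh(x).
Reasoning: This is exactly the definition of the hyperbolic sine: sinh(x) := (e^x - e^-x)/2.
So the two sides agree for every real x for which both sides are defined.

Conclusion: True.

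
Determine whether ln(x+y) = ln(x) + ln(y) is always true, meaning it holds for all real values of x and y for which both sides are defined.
No, this is NOT an identity.

Claim: ln(x+y) = ln(x) + ln(y).
Test a specific point where both sides are defined: x = 2, y = 5.
LHS = ln(x+y) ≈ 1.9459
RHS = ln(x) + ln(y) ≈ 2.3026
Since 1.9459 ≠ 2.3026, the equation fails at this point, so it cannot hold for all real values of x and y for which both sides are defined.
ln(x) + ln(y) = ln(xy), not ln(x+y).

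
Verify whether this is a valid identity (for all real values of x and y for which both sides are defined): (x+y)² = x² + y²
No, this is NOT an identity.

Claim: (x+y)² = x² + y².
Test a specific point where both sides are defined: x = -2, y = 1/2.
LHS = (x+y)² ≈ 2.2500
RHS = x² + y² ≈ 4.2500
Since 2.2500 ≠ 4.2500, the equation fails at this point, so it cannot hold for all real values of x and y for which both sides are defined.
The correct expansion is (x+y)² = x² + 2xy + y²; the cross term 2xy is missing.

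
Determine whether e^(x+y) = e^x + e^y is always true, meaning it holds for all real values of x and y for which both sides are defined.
No, this is NOT an identity.

Claim: e^(x+y) = e^x + e^y.
Test a specific point where both sides are defined: x = -3, y = 4.
LHS = e^(x+y) ≈ 2.7183
RHS = e^x + e^y ≈ 54.6479
Since 2.7183 ≠ 54.6479, the equation fails at this point, so it cannot hold for all real values of x and y for which both sides are defined.
The correct rule is e^(x+y) = e^x · e^y (a product, not a sum).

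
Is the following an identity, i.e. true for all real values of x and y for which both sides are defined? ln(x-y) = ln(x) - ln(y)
No, this is NOT an identity.

Claim: ln(x-y) = ln(x) - ln(y).
Test a specific point where both sides are defined: x = 4, y = 3.
LHS = ln(x-y) ≈ 0.0000
RHS = ln(x) - ln(y) ≈ 0.2877
Since 0.0000 ≠ 0.2877, the equation fails at this point, so it cannot hold for all real values of x and y for which both sides are defined.
ln(x) - ln(y) = ln(x/y), not ln(x-y).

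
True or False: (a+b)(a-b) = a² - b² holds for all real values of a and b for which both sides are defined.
Claim: (a+b)(a-b) = a² - b².
Reasoning: Expand: (a+b)(a-b) = a² - ab + ba - b² = a² - b² (the cross terms cancel).
So the two sides agree for all real values of a and b for which both sides are defined.

Conclusion: True.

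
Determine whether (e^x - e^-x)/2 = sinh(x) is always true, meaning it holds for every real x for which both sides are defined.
Yes, this is an identity.

Claim: (e^x - e^-x)/2 = sinh(x).
Reasoning: This is exactly the definition of the hyperbolic sine: sinh(x) := (e^x - e^-x)/2.
So the two sides agree for every real x for which both sides are defined.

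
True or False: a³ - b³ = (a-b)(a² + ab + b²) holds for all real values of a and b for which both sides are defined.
Claim: a³ - b³ = (a-b)(a² + ab + b²).
Reasoning: Expand the right side: (a-b)(a² + ab + b²) = a³ + a²b + ab² - a²b - ab² - b³ = a³ - b³ (the middle terms cancel in pairs).
So the two sides agree for all real values of a and b for which both sides are defined.

Conclusion: True.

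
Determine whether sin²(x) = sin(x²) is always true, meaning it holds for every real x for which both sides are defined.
No, this is NOT an identity.

Claim: sin²(x) = sin(x²).
Test a specific point where both sides are defined: x = π/2.
LHS = sin²(x) ≈ 1.0000
RHS = sin(x²) ≈ 0.6243
Since 1.0000 ≠ 0.6243, the equation fails at this point, so it cannot hold for every real x for which both sides are defined.
sin²(x) means (sin x)², squaring the output; sin(x²) squares the input. These are different functions.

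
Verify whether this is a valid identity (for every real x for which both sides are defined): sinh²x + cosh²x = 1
No, this is NOT an identity.

Claim: sinh²x + cosh²x = 1.
Test a specific point where both sides are defined: x = 1.
LHS = sinh²x + cosh²x ≈ 3.7622
RHS = 1 ≈ 1.0000
Since 3.7622 ≠ 1.0000, the equation fails at this point, so it cannot hold for every real x for which both sides are defined.
The correct hyperbolic identity is cosh²x - sinh²x = 1 (a difference); the sum sinh²x + cosh²x equals cosh(2x).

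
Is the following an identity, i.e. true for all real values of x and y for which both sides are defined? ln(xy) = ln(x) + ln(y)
Yes, this is an identity.

Claim: ln(xy) = ln(x) + ln(y).
Reasoning: Both sides are simultaneously defined only when x, y > 0. Write x = e^p, y = e^q (p = ln x, q = ln y). Then xy = e^p · e^q = e^(p+q), so ln(xy) = p + q = ln(x) + ln(y).
So the two sides agree for all real values of x and y for which both sides are defined.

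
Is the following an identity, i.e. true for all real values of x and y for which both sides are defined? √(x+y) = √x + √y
Claim: √(x+y) = √x + √y.
Test a specific point where both sides are defined: x = 3, y = 2.
LHS = √(x+y) ≈ 2.2361
RHS = √x + √y ≈ 3.1463
Since 2.2361 ≠ 3.1463, the equation fails at this point, so it cannot hold for all real values of x and y for which both sides are defined.
Squaring the right side gives x + 2√(xy) + y, not x + y.

Conclusion: No, this is NOT an identity.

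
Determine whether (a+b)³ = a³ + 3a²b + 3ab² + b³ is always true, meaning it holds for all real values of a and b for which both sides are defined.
Claim: (a+b)³ = a³ + 3a²b + 3ab² + b³.
Reasoning: (a+b)³ = (a+b)(a+b)² = (a+b)(a² + 2ab + b²) = a³ + 2a²b + ab² + a²b + 2ab² + b³ = a³ + 3a²b + 3ab² + b³.
So the two sides agree for all real values of a and b for which both sides are defined.

Conclusion: Yes, this is an identity.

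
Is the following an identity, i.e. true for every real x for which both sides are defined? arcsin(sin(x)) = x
Claim: arcsin(sin(x)) = x.
Test a specific point where both sides are defined: x = 2π/3.
LHS = arcsin(sin(x)) ≈ 1.0472
RHS = x ≈ 2.0944
Since 1.0472 ≠ 2.0944, the equation fails at this point, so it cannot hold for every real x for which both sides are defined.
arcsin only returns values in [-π/2, π/2], so arcsin(sin(x)) = x holds only for x in that interval, not for all real x.

Conclusion: No, this is NOT an identity.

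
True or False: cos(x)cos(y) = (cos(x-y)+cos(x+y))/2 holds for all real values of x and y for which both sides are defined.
Claim: cos(x)cos(y) = (cos(x-y)+cos(x+y))/2.
Reasoning: cos(x-y) = cos(x)cos(y) + sin(x)sin(y) and cos(x+y) = cos(x)cos(y) - sin(x)sin(y). Adding, cos(x-y) + cos(x+y) = 2cos(x)cos(y); divide by 2.
So the two sides agree for all real values of x and y for which both sides are defined.

Conclusion: True.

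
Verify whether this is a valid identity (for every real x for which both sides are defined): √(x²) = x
Claim: √(x²) = x.
Test a specific point where both sides are defined: x = -2.
LHS = √(x²) ≈ 2.0000
RHS = x ≈ -2.0000
Since 2.0000 ≠ -2.0000, the equation fails at this point, so it cannot hold for every real x for which both sides are defined.
√(x²) = |x|, which differs from x whenever x < 0 (both sides are defined for every real x).

Conclusion: No, this is NOT an identity.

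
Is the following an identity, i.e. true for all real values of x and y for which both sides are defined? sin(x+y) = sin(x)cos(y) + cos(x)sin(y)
Claim: sin(x+y) = sin(x)cos(y) + cos(x)sin(y).
Reasoning: By Euler's formula e^(i(x+y)) = e^(ix)·e^(iy) = (cos x + i·sin x)(cos y + i·sin y). The imaginary part of the left side is sin(x+y); the imaginary part of the product is sin(x)cos(y) + cos(x)sin(y).
So the two sides agree for all real values of x and y for which both sides are defined.

Conclusion: Yes, this is an identity.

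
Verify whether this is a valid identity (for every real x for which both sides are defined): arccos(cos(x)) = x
Claim: arccos(cos(x)) = x.
Test a specific point where both sides are defined: x = -π/2.
LHS = arccos(cos(x)) ≈ 1.5708
RHS = x ≈ -1.5708
Since 1.5708 ≠ -1.5708, the equation fails at this point, so it cannot hold for every real x for which both sides are defined.
arccos only returns values in [0, π], so arccos(cos(x)) = x holds only for x in that interval, not for all real x.

Conclusion: No, this is NOT an identity.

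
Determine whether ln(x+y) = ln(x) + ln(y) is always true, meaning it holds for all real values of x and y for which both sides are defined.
Claim: ln(x+y) = ln(x) + ln(y).
Test a specific point where both sides are defined: x = 4, y = 3/2.
LHS = ln(x+y) ≈ 1.7047
RHS = ln(x) + ln(y) ≈ 1.7918
Since 1.7047 ≠ 1.7918, the equation fails at this point, so it cannot hold for all real values of x and y for which both sides are defined.
ln(x) + ln(y) = ln(xy), not ln(x+y).

Conclusion: No, this is NOT an identity.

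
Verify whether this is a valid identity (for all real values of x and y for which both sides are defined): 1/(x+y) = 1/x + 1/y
No, this is NOT an identity.

Claim: 1/(x+y) = 1/x + 1/y.
Test a specific point where both sides are defined: x = 3/2, y = 4.
LHS = 1/(x+y) ≈ 0.1818
RHS = 1/x + 1/y ≈ 0.9167
Since 0.1818 ≠ 0.9167, the equation fails at this point, so it cannot hold for all real values of x and y for which both sides are defined.
1/x + 1/y = (x+y)/(xy), which is not 1/(x+y).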